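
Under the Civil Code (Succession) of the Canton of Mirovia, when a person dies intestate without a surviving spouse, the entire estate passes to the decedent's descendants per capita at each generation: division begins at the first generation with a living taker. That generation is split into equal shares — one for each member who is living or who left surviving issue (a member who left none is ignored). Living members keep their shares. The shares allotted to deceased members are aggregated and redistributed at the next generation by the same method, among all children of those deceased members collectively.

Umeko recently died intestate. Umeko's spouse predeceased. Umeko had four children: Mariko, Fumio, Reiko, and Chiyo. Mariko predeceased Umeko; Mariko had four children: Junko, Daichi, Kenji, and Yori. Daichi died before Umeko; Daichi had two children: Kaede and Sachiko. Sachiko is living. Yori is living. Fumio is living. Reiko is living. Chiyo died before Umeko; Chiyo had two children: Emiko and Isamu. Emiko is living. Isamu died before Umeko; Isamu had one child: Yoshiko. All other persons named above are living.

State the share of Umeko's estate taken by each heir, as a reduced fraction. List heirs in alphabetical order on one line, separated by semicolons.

Emiko 1/12; Fumio 1/4; Junko 1/12; Kaede 1/18; Kenji 1/12; Reiko 1/4; Sachiko 1/18; Yori 1/12; Yoshiko 1/18

There is no surviving spouse, so the entire estate passes to Umeko's descendants per capita at each generation.
At generation 1 (Mariko, Fumio, Reiko, Chiyo) there are 4 shares of (1)/4 = 1/4 each.
Living: Fumio and Reiko — each takes 1/4.
Deceased: Mariko and Chiyo. Their combined 1/2 is pooled and carried to generation 2.
At generation 2 (Junko, Daichi, Kenji, Yori, Emiko, Isamu) there are 6 shares of (1/2)/6 = 1/12 each.
Living: Junko, Kenji, Yori, and Emiko — each takes 1/12.
Deceased: Daichi and Isamu. Their combined 1/6 is pooled and carried to generation 3.
At generation 3 (Kaede, Sachiko, Yoshiko) there are 3 shares of (1/6)/3 = 1/18 each.
Living: Kaede, Sachiko, and Yoshiko — each takes 1/18.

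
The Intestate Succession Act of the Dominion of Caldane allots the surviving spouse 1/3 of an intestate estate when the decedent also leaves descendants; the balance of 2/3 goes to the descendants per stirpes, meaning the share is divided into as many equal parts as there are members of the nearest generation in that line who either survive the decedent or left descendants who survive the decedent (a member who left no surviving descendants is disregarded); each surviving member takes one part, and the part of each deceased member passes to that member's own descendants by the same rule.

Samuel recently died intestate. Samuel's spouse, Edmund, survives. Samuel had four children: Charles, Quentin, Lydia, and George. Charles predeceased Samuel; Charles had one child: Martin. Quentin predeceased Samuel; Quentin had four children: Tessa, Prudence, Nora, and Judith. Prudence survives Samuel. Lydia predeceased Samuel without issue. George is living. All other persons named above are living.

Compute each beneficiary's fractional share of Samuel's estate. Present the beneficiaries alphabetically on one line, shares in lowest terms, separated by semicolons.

Edmund, as surviving spouse, takes 1/3.
The remaining 2/3 passes to Samuel's descendants per stirpes.
Lydia left no surviving issue, so that branch lapses and is disregarded.
The 2/3 is divided into 3 equal shares of 2/9 among Charles, Quentin, George.
Charles predeceased; the 2/9 allotted to Charles's branch passes to Charles's issue by representation.
Martin is the sole taker at this level and receives the full 2/9.
Quentin predeceased; the 2/9 allotted to Quentin's branch passes to Quentin's issue by representation.
The 2/9 is divided into 4 equal shares of 1/18 among Tessa, Prudence, Nora, Judith.
Tessa is living and takes 1/18.
Prudence is living and takes 1/18.
Nora is living and takes 1/18.
Judith is living and takes 1/18.
George is living and takes 2/9.

Edmund 1/3; George 2/9; Judith 1/18; Martin 2/9; Nora 1/18; Prudence 1/18; Tessa 1/18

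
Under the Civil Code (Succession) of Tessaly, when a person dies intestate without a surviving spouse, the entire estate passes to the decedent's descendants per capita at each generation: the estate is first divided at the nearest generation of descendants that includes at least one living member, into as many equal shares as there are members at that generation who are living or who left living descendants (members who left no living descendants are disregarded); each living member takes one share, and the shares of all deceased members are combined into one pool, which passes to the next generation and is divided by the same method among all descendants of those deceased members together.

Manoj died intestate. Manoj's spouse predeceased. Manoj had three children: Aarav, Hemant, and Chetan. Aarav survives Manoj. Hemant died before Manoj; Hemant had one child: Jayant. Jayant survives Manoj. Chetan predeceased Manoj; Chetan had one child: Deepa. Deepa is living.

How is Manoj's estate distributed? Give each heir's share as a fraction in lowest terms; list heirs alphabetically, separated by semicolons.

Aarav 1/3; Deepa 1/3; Jayant 1/3

There is no surviving spouse, so the entire estate passes to Manoj's descendants per capita at each generation.
At generation 1 (Aarav, Hemant, Chetan) there are 3 shares of (1)/3 = 1/3 each.
Living: Aarav — each takes 1/3.
Deceased: Hemant and Chetan. Their combined 2/3 is pooled and carried to generation 2.
At generation 2 (Jayant, Deepa) there are 2 shares of (2/3)/2 = 1/3 each.
Living: Jayant and Deepa — each takes 1/3.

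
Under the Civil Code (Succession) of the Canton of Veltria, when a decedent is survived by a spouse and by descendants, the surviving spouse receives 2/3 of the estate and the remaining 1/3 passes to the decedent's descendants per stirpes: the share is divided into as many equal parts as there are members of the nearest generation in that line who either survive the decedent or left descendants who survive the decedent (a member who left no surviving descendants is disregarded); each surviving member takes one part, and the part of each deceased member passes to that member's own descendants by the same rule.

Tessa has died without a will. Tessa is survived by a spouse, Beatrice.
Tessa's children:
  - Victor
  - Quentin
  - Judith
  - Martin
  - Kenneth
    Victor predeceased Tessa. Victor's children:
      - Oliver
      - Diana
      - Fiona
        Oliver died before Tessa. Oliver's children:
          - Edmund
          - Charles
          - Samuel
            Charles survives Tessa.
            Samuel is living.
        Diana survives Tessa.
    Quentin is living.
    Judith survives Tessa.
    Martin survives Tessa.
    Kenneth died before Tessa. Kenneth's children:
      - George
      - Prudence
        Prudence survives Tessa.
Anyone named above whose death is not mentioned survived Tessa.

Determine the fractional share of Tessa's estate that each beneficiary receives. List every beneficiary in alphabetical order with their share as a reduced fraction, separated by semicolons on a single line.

Beatrice, as surviving spouse, takes 2/3.
The remaining 1/3 passes to Tessa's descendants per stirpes.
The 1/3 is divided into 5 equal shares of 1/15 among Victor, Quentin, Judith, Martin, Kenneth.
Victor predeceased; the 1/15 allotted to Victor's branch passes to Victor's issue by representation.
The 1/15 is divided into 3 equal shares of 1/45 among Oliver, Diana, Fiona.
Oliver predeceased; the 1/45 allotted to Oliver's branch passes to Oliver's issue by representation.
The 1/45 is divided into 3 equal shares of 1/135 among Edmund, Charles, Samuel.
Edmund is living and takes 1/135.
Charles is living and takes 1/135.
Samuel is living and takes 1/135.
Diana is living and takes 1/45.
Fiona is living and takes 1/45.
Quentin is living and takes 1/15.
Judith is living and takes 1/15.
Martin is living and takes 1/15.
Kenneth predeceased; the 1/15 allotted to Kenneth's branch passes to Kenneth's issue by representation.
The 1/15 is divided into 2 equal shares of 1/30 among George, Prudence.
George is living and takes 1/30.
Prudence is living and takes 1/30.

Beatrice 2/3; Charles 1/135; Diana 1/45; Edmund 1/135; Fiona 1/45; George 1/30; Judith 1/15; Martin 1/15; Prudence 1/30; Quentin 1/15; Samuel 1/135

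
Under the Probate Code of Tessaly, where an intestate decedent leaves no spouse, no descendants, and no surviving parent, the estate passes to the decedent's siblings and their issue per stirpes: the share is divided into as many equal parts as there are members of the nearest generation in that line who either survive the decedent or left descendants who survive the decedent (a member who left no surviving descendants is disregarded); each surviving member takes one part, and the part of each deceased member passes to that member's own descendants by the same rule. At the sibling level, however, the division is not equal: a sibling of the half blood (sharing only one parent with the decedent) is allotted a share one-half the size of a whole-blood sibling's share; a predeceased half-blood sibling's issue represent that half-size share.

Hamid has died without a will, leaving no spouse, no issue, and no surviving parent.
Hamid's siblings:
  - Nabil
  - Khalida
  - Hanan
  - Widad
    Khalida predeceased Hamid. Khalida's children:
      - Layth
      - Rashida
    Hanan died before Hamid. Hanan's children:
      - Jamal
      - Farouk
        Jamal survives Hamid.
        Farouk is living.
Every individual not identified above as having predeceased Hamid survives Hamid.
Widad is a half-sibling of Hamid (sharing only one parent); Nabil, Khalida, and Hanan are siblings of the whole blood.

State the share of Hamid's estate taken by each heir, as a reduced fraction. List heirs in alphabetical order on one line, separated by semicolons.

No spouse, descendants, or parent survives, so the estate passes to Hamid's siblings per stirpes.
Half-blood siblings count for one-half the weight of whole-blood siblings at the initial division.
Dividing 1 in proportion to weights (total weight 7/2): Nabil (weight 1) → 2/7; Khalida (weight 1) → 2/7; Hanan (weight 1) → 2/7; Widad (weight 1/2) → 1/7.
Nabil is living and takes 2/7.
Khalida predeceased; the 2/7 allotted to Khalida's branch passes to Khalida's issue by representation.
The 2/7 is divided into 2 equal shares of 1/7 among Layth, Rashida.
Layth is living and takes 1/7.
Rashida is living and takes 1/7.
Hanan predeceased; the 2/7 allotted to Hanan's branch passes to Hanan's issue by representation.
The 2/7 is divided into 2 equal shares of 1/7 among Jamal, Farouk.
Jamal is living and takes 1/7.
Farouk is living and takes 1/7.
Widad is living and takes 1/7.

Farouk 1/7; Jamal 1/7; Layth 1/7; Nabil 2/7; Rashida 1/7; Widad 1/7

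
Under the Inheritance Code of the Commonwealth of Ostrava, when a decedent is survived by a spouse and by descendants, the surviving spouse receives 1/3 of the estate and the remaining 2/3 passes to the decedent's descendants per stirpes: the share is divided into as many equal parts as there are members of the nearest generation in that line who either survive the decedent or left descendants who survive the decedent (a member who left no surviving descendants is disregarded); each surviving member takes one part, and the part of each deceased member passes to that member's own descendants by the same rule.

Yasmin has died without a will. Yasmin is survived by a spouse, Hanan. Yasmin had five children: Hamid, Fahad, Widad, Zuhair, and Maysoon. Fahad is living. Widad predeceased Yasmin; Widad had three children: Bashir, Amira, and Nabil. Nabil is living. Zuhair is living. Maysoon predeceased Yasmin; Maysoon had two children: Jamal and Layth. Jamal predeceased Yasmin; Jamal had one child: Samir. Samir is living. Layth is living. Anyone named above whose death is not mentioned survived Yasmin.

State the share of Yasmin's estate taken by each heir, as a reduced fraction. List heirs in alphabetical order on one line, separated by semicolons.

Amira 2/45; Bashir 2/45; Fahad 2/15; Hamid 2/15; Hanan 1/3; Layth 1/15; Nabil 2/45; Samir 1/15; Zuhair 2/15

Hanan, as surviving spouse, takes 1/3.
The remaining 2/3 passes to Yasmin's descendants per stirpes.
The 2/3 is divided into 5 equal shares of 2/15 among Hamid, Fahad, Widad, Zuhair, Maysoon.
Hamid is living and takes 2/15.
Fahad is living and takes 2/15.
Widad predeceased; the 2/15 allotted to Widad's branch passes to Widad's issue by representation.
The 2/15 is divided into 3 equal shares of 2/45 among Bashir, Amira, Nabil.
Bashir is living and takes 2/45.
Amira is living and takes 2/45.
Nabil is living and takes 2/45.
Zuhair is living and takes 2/15.
Maysoon predeceased; the 2/15 allotted to Maysoon's branch passes to Maysoon's issue by representation.
The 2/15 is divided into 2 equal shares of 1/15 among Jamal, Layth.
Jamal predeceased; the 1/15 allotted to Jamal's branch passes to Jamal's issue by representation.
Samir is the sole taker at this level and receives the full 1/15.
Layth is living and takes 1/15.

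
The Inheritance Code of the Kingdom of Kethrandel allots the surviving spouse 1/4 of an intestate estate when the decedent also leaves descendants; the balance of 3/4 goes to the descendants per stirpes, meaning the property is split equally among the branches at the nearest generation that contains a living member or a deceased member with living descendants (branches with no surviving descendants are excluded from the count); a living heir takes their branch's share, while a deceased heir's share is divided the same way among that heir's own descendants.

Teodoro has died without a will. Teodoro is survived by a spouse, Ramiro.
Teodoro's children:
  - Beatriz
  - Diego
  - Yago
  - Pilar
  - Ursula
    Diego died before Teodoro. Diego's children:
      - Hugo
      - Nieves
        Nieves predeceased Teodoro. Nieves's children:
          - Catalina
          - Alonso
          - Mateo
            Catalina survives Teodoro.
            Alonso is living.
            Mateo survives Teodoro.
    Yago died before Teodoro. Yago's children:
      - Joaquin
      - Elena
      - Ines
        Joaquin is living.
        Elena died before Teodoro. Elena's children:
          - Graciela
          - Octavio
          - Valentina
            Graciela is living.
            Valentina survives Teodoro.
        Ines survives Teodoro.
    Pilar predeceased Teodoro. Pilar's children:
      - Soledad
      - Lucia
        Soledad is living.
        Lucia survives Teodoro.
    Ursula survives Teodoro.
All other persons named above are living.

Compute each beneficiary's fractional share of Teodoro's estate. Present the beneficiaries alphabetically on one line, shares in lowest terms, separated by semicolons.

Ramiro, as surviving spouse, takes 1/4.
The remaining 3/4 passes to Teodoro's descendants per stirpes.
The 3/4 is divided into 5 equal shares of 3/20 among Beatriz, Diego, Yago, Pilar, Ursula.
Beatriz is living and takes 3/20.
Diego predeceased; the 3/20 allotted to Diego's branch passes to Diego's issue by representation.
The 3/20 is divided into 2 equal shares of 3/40 among Hugo, Nieves.
Hugo is living and takes 3/40.
Nieves predeceased; the 3/40 allotted to Nieves's branch passes to Nieves's issue by representation.
The 3/40 is divided into 3 equal shares of 1/40 among Catalina, Alonso, Mateo.
Catalina is living and takes 1/40.
Alonso is living and takes 1/40.
Mateo is living and takes 1/40.
Yago predeceased; the 3/20 allotted to Yago's branch passes to Yago's issue by representation.
The 3/20 is divided into 3 equal shares of 1/20 among Joaquin, Elena, Ines.
Joaquin is living and takes 1/20.
Elena predeceased; the 1/20 allotted to Elena's branch passes to Elena's issue by representation.
The 1/20 is divided into 3 equal shares of 1/60 among Graciela, Octavio, Valentina.
Graciela is living and takes 1/60.
Octavio is living and takes 1/60.
Valentina is living and takes 1/60.
Ines is living and takes 1/20.
Pilar predeceased; the 3/20 allotted to Pilar's branch passes to Pilar's issue by representation.
The 3/20 is divided into 2 equal shares of 3/40 among Soledad, Lucia.
Soledad is living and takes 3/40.
Lucia is living and takes 3/40.
Ursula is living and takes 3/20.

Alonso 1/40; Beatriz 3/20; Catalina 1/40; Graciela 1/60; Hugo 3/40; Ines 1/20; Joaquin 1/20; Lucia 3/40; Mateo 1/40; Octavio 1/60; Ramiro 1/4; Soledad 3/40; Ursula 3/20; Valentina 1/60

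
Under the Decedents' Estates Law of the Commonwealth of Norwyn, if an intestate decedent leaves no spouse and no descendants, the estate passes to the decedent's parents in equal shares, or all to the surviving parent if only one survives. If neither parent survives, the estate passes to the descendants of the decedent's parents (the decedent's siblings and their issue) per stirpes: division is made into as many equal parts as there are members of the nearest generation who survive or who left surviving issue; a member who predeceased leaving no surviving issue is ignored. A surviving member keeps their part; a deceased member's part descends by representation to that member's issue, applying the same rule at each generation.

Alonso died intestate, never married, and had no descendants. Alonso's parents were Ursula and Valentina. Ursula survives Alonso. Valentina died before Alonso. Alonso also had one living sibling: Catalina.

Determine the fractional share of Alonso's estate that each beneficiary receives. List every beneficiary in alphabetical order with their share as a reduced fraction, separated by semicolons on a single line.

Only one parent, Ursula, survives, so Ursula takes the entire estate. The siblings take nothing because a surviving parent has priority.

Ursula 1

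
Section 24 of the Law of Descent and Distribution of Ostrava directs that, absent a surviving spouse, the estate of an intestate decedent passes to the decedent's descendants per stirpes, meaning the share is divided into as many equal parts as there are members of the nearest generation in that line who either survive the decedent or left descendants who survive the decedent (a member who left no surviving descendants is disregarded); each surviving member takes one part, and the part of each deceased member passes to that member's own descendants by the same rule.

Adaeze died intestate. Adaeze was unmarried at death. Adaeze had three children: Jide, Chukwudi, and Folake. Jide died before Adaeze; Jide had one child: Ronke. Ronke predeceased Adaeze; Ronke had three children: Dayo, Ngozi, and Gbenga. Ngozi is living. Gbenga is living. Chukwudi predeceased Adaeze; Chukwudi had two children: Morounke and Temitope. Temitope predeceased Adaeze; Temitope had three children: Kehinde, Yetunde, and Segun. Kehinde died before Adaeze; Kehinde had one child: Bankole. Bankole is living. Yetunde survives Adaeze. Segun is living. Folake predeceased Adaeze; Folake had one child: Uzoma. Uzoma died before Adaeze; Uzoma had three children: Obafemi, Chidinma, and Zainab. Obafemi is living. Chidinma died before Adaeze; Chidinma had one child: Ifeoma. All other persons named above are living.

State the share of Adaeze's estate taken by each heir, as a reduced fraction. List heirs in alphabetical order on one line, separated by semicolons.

There is no surviving spouse, so the entire estate passes to Adaeze's descendants per stirpes.
The estate is divided into 3 equal shares of 1/3 among Jide, Chukwudi, Folake.
Jide predeceased; the 1/3 allotted to Jide's branch passes to Jide's issue by representation.
Ronke's line is the sole branch at this level, so the full 1/3 passes to Ronke's issue by representation.
The 1/3 is divided into 3 equal shares of 1/9 among Dayo, Ngozi, Gbenga.
Dayo is living and takes 1/9.
Ngozi is living and takes 1/9.
Gbenga is living and takes 1/9.
Chukwudi predeceased; the 1/3 allotted to Chukwudi's branch passes to Chukwudi's issue by representation.
The 1/3 is divided into 2 equal shares of 1/6 among Morounke, Temitope.
Morounke is living and takes 1/6.
Temitope predeceased; the 1/6 allotted to Temitope's branch passes to Temitope's issue by representation.
The 1/6 is divided into 3 equal shares of 1/18 among Kehinde, Yetunde, Segun.
Kehinde predeceased; the 1/18 allotted to Kehinde's branch passes to Kehinde's issue by representation.
Bankole is the sole taker at this level and receives the full 1/18.
Yetunde is living and takes 1/18.
Segun is living and takes 1/18.
Folake predeceased; the 1/3 allotted to Folake's branch passes to Folake's issue by representation.
Uzoma's line is the sole branch at this level, so the full 1/3 passes to Uzoma's issue by representation.
The 1/3 is divided into 3 equal shares of 1/9 among Obafemi, Chidinma, Zainab.
Obafemi is living and takes 1/9.
Chidinma predeceased; the 1/9 allotted to Chidinma's branch passes to Chidinma's issue by representation.
Ifeoma is the sole taker at this level and receives the full 1/9.
Zainab is living and takes 1/9.

Bankole 1/18; Dayo 1/9; Gbenga 1/9; Ifeoma 1/9; Morounke 1/6; Ngozi 1/9; Obafemi 1/9; Segun 1/18; Yetunde 1/18; Zainab 1/9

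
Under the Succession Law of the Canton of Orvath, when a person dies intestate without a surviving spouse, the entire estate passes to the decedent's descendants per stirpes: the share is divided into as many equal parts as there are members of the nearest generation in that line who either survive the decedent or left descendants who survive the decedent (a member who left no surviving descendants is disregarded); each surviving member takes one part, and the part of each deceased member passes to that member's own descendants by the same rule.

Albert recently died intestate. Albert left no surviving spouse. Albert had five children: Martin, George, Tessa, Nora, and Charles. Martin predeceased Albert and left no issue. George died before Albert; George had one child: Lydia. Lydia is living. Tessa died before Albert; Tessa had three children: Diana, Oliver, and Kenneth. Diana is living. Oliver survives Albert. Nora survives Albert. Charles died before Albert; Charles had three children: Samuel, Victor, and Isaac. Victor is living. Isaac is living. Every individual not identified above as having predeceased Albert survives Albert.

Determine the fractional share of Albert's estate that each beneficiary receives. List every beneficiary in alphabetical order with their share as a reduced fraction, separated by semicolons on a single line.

Diana 1/12; Isaac 1/12; Kenneth 1/12; Lydia 1/4; Nora 1/4; Oliver 1/12; Samuel 1/12; Victor 1/12

There is no surviving spouse, so the entire estate passes to Albert's descendants per stirpes.
Martin left no surviving issue, so that branch lapses and is disregarded.
The estate is divided into 4 equal shares of 1/4 among George, Tessa, Nora, Charles.
George predeceased; the 1/4 allotted to George's branch passes to George's issue by representation.
Lydia is the sole taker at this level and receives the full 1/4.
Tessa predeceased; the 1/4 allotted to Tessa's branch passes to Tessa's issue by representation.
The 1/4 is divided into 3 equal shares of 1/12 among Diana, Oliver, Kenneth.
Diana is living and takes 1/12.
Oliver is living and takes 1/12.
Kenneth is living and takes 1/12.
Nora is living and takes 1/4.
Charles predeceased; the 1/4 allotted to Charles's branch passes to Charles's issue by representation.
The 1/4 is divided into 3 equal shares of 1/12 among Samuel, Victor, Isaac.
Samuel is living and takes 1/12.
Victor is living and takes 1/12.
Isaac is living and takes 1/12.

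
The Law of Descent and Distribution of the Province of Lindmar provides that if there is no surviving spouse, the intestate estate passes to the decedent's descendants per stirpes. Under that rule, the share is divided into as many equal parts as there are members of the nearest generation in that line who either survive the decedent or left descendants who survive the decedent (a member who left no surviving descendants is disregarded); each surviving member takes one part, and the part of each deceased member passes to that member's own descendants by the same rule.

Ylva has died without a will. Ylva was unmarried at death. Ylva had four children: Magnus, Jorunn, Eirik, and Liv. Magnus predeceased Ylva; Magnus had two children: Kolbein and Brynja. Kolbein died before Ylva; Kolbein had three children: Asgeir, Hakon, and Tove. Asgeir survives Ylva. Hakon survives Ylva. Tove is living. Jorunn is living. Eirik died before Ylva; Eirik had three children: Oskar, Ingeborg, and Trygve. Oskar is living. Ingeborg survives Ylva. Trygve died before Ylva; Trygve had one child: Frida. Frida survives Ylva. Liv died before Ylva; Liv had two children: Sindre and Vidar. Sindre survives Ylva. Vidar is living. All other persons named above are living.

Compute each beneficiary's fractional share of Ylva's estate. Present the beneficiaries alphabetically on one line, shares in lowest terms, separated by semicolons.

Asgeir 1/24; Brynja 1/8; Frida 1/12; Hakon 1/24; Ingeborg 1/12; Jorunn 1/4; Oskar 1/12; Sindre 1/8; Tove 1/24; Vidar 1/8

There is no surviving spouse, so the entire estate passes to Ylva's descendants per stirpes.
The estate is divided into 4 equal shares of 1/4 among Magnus, Jorunn, Eirik, Liv.
Magnus predeceased; the 1/4 allotted to Magnus's branch passes to Magnus's issue by representation.
The 1/4 is divided into 2 equal shares of 1/8 among Kolbein, Brynja.
Kolbein predeceased; the 1/8 allotted to Kolbein's branch passes to Kolbein's issue by representation.
The 1/8 is divided into 3 equal shares of 1/24 among Asgeir, Hakon, Tove.
Asgeir is living and takes 1/24.
Hakon is living and takes 1/24.
Tove is living and takes 1/24.
Brynja is living and takes 1/8.
Jorunn is living and takes 1/4.
Eirik predeceased; the 1/4 allotted to Eirik's branch passes to Eirik's issue by representation.
The 1/4 is divided into 3 equal shares of 1/12 among Oskar, Ingeborg, Trygve.
Oskar is living and takes 1/12.
Ingeborg is living and takes 1/12.
Trygve predeceased; the 1/12 allotted to Trygve's branch passes to Trygve's issue by representation.
Frida is the sole taker at this level and receives the full 1/12.
Liv predeceased; the 1/4 allotted to Liv's branch passes to Liv's issue by representation.
The 1/4 is divided into 2 equal shares of 1/8 among Sindre, Vidar.
Sindre is living and takes 1/8.
Vidar is living and takes 1/8.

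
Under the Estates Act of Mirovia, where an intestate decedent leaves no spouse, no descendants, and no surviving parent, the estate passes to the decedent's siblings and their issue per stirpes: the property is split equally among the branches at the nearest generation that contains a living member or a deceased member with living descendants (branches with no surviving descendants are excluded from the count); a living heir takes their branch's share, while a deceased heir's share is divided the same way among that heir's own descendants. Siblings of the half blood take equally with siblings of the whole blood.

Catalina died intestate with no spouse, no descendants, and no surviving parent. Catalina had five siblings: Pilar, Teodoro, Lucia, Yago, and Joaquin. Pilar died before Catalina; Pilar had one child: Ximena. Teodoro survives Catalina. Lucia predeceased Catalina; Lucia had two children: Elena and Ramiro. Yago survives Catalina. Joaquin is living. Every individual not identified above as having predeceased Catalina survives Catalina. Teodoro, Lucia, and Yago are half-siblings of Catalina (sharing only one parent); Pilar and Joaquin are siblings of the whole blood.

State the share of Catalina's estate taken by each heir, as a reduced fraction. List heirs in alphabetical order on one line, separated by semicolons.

Elena 1/10; Joaquin 1/5; Ramiro 1/10; Teodoro 1/5; Ximena 1/5; Yago 1/5

No spouse, descendants, or parent survives, so the estate passes to Catalina's siblings per stirpes.
Half-blood and whole-blood siblings take equally under the stated rule.
The estate is divided into 5 equal shares of 1/5 among Pilar, Teodoro, Lucia, Yago, Joaquin.
Pilar predeceased; the 1/5 allotted to Pilar's branch passes to Pilar's issue by representation.
Ximena is the sole taker at this level and receives the full 1/5.
Teodoro is living and takes 1/5.
Lucia predeceased; the 1/5 allotted to Lucia's branch passes to Lucia's issue by representation.
The 1/5 is divided into 2 equal shares of 1/10 among Elena, Ramiro.
Elena is living and takes 1/10.
Ramiro is living and takes 1/10.
Yago is living and takes 1/5.
Joaquin is living and takes 1/5.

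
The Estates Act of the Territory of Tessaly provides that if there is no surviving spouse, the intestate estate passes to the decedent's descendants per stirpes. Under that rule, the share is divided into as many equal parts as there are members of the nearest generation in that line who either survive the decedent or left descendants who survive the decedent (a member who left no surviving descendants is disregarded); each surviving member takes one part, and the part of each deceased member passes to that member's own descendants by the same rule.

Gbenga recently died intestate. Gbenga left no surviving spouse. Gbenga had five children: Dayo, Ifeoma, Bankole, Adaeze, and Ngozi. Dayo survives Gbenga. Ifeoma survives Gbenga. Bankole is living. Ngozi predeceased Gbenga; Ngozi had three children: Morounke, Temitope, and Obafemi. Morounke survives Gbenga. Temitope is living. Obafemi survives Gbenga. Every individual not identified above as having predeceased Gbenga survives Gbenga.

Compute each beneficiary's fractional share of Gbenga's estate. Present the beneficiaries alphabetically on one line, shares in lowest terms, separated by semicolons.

There is no surviving spouse, so the entire estate passes to Gbenga's descendants per stirpes.
The estate is divided into 5 equal shares of 1/5 among Dayo, Ifeoma, Bankole, Adaeze, Ngozi.
Dayo is living and takes 1/5.
Ifeoma is living and takes 1/5.
Bankole is living and takes 1/5.
Adaeze is living and takes 1/5.
Ngozi predeceased; the 1/5 allotted to Ngozi's branch passes to Ngozi's issue by representation.
The 1/5 is divided into 3 equal shares of 1/15 among Morounke, Temitope, Obafemi.
Morounke is living and takes 1/15.
Temitope is living and takes 1/15.
Obafemi is living and takes 1/15.

Adaeze 1/5; Bankole 1/5; Dayo 1/5; Ifeoma 1/5; Morounke 1/15; Obafemi 1/15; Temitope 1/15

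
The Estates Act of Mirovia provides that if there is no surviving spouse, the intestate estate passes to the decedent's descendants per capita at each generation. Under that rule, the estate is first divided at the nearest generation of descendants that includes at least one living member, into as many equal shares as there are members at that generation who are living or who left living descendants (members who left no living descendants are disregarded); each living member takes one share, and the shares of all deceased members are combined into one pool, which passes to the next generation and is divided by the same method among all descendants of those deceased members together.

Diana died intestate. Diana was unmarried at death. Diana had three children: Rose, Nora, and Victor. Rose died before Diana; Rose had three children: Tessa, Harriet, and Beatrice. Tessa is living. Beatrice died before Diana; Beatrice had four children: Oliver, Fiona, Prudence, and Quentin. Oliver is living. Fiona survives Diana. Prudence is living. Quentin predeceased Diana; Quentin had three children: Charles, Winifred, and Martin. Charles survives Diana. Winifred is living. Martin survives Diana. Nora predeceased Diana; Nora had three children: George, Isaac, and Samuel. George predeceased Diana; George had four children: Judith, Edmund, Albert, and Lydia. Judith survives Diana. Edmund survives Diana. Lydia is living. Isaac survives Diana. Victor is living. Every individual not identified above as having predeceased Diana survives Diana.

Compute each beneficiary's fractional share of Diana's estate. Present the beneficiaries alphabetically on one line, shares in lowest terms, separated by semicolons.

There is no surviving spouse, so the entire estate passes to Diana's descendants per capita at each generation.
At generation 1 (Rose, Nora, Victor) there are 3 shares of (1)/3 = 1/3 each.
Living: Victor — each takes 1/3.
Deceased: Rose and Nora. Their combined 2/3 is pooled and carried to generation 2.
At generation 2 (Tessa, Harriet, Beatrice, George, Isaac, Samuel) there are 6 shares of (2/3)/6 = 1/9 each.
Living: Tessa, Harriet, Isaac, and Samuel — each takes 1/9.
Deceased: Beatrice and George. Their combined 2/9 is pooled and carried to generation 3.
At generation 3 (Oliver, Fiona, Prudence, Quentin, Judith, Edmund, Albert, Lydia) there are 8 shares of (2/9)/8 = 1/36 each.
Living: Oliver, Fiona, Prudence, Judith, Edmund, Albert, and Lydia — each takes 1/36.
Deceased: Quentin. That 1/36 share is carried to generation 4.
At generation 4 (Charles, Winifred, Martin) there are 3 shares of (1/36)/3 = 1/108 each.
Living: Charles, Winifred, and Martin — each takes 1/108.

Albert 1/36; Charles 1/108; Edmund 1/36; Fiona 1/36; Harriet 1/9; Isaac 1/9; Judith 1/36; Lydia 1/36; Martin 1/108; Oliver 1/36; Prudence 1/36; Samuel 1/9; Tessa 1/9; Victor 1/3; Winifred 1/108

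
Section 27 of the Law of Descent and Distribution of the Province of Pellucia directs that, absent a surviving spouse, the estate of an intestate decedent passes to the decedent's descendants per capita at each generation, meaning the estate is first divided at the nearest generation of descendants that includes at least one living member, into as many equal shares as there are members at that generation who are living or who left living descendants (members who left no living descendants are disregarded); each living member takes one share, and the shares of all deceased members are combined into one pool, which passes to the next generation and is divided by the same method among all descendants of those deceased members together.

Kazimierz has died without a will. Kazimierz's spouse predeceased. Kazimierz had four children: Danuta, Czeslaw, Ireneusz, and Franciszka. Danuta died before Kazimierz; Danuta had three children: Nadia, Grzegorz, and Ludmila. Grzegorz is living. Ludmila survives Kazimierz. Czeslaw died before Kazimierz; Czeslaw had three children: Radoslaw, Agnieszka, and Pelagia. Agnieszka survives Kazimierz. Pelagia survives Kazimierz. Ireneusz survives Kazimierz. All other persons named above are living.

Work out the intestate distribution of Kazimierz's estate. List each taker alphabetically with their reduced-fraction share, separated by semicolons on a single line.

There is no surviving spouse, so the entire estate passes to Kazimierz's descendants per capita at each generation.
At generation 1 (Danuta, Czeslaw, Ireneusz, Franciszka) there are 4 shares of (1)/4 = 1/4 each.
Living: Ireneusz and Franciszka — each takes 1/4.
Deceased: Danuta and Czeslaw. Their combined 1/2 is pooled and carried to generation 2.
At generation 2 (Nadia, Grzegorz, Ludmila, Radoslaw, Agnieszka, Pelagia) there are 6 shares of (1/2)/6 = 1/12 each.
Living: Nadia, Grzegorz, Ludmila, Radoslaw, Agnieszka, and Pelagia — each takes 1/12.

Agnieszka 1/12; Franciszka 1/4; Grzegorz 1/12; Ireneusz 1/4; Ludmila 1/12; Nadia 1/12; Pelagia 1/12; Radoslaw 1/12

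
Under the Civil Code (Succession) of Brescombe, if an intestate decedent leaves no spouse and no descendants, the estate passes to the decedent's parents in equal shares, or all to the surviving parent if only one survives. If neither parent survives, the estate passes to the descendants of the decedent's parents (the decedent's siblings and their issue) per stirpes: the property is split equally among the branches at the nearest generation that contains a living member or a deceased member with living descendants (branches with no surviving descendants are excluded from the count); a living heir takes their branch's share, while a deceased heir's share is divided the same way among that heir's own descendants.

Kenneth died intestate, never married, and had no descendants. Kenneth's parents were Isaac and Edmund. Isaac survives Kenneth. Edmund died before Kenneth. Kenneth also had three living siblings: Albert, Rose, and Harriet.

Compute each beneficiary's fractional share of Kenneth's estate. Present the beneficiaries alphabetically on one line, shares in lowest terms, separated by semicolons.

Isaac 1

Only one parent, Isaac, survives, so Isaac takes the entire estate. The siblings take nothing because a surviving parent has priority.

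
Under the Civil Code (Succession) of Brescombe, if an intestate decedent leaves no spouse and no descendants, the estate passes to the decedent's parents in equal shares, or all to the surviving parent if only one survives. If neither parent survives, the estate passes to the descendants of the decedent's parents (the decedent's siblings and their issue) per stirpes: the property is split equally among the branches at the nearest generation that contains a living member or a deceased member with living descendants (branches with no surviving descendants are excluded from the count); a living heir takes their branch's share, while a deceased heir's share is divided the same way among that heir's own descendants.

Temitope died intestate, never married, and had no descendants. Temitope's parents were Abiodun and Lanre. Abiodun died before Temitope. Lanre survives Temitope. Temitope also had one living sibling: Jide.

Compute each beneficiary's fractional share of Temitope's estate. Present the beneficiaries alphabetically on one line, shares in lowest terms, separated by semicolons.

Only one parent, Lanre, survives, so Lanre takes the entire estate. The siblings take nothing because a surviving parent has priority.

Lanre 1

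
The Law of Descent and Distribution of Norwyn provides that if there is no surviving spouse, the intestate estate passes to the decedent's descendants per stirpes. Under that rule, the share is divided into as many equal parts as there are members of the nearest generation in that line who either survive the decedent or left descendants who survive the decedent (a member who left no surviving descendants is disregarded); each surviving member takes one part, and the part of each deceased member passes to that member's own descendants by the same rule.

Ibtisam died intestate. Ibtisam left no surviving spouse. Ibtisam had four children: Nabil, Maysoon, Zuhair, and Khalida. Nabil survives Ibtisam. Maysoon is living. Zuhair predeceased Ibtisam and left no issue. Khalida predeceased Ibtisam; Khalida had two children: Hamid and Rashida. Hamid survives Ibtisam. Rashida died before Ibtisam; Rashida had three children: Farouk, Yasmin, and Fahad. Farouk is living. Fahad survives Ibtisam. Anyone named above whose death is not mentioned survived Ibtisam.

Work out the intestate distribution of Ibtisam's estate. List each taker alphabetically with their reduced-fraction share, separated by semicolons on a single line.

There is no surviving spouse, so the entire estate passes to Ibtisam's descendants per stirpes.
Zuhair left no surviving issue, so that branch lapses and is disregarded.
The estate is divided into 3 equal shares of 1/3 among Nabil, Maysoon, Khalida.
Nabil is living and takes 1/3.
Maysoon is living and takes 1/3.
Khalida predeceased; the 1/3 allotted to Khalida's branch passes to Khalida's issue by representation.
The 1/3 is divided into 2 equal shares of 1/6 among Hamid, Rashida.
Hamid is living and takes 1/6.
Rashida predeceased; the 1/6 allotted to Rashida's branch passes to Rashida's issue by representation.
The 1/6 is divided into 3 equal shares of 1/18 among Farouk, Yasmin, Fahad.
Farouk is living and takes 1/18.
Yasmin is living and takes 1/18.
Fahad is living and takes 1/18.

Fahad 1/18; Farouk 1/18; Hamid 1/6; Maysoon 1/3; Nabil 1/3; Yasmin 1/18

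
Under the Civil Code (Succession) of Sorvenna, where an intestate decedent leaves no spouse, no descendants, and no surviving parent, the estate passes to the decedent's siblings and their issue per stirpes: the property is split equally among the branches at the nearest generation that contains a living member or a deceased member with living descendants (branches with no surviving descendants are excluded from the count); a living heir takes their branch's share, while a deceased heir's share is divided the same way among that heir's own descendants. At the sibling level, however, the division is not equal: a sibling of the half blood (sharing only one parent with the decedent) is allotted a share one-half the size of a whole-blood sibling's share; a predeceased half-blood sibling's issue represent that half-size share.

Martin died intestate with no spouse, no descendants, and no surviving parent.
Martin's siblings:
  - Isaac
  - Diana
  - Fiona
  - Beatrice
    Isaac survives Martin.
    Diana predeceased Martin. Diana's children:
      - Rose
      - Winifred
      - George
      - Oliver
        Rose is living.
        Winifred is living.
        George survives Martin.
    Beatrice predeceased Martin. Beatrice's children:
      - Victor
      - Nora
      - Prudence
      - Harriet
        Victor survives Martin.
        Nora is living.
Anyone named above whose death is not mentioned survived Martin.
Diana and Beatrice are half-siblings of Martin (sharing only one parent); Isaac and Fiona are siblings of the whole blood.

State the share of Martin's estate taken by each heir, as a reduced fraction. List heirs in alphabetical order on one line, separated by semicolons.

No spouse, descendants, or parent survives, so the estate passes to Martin's siblings per stirpes.
Half-blood siblings count for one-half the weight of whole-blood siblings at the initial division.
Dividing 1 in proportion to weights (total weight 3): Isaac (weight 1) → 1/3; Diana (weight 1/2) → 1/6; Fiona (weight 1) → 1/3; Beatrice (weight 1/2) → 1/6.
Isaac is living and takes 1/3.
Diana predeceased; the 1/6 allotted to Diana's branch passes to Diana's issue by representation.
The 1/6 is divided into 4 equal shares of 1/24 among Rose, Winifred, George, Oliver.
Rose is living and takes 1/24.
Winifred is living and takes 1/24.
George is living and takes 1/24.
Oliver is living and takes 1/24.
Fiona is living and takes 1/3.
Beatrice predeceased; the 1/6 allotted to Beatrice's branch passes to Beatrice's issue by representation.
The 1/6 is divided into 4 equal shares of 1/24 among Victor, Nora, Prudence, Harriet.
Victor is living and takes 1/24.
Nora is living and takes 1/24.
Prudence is living and takes 1/24.
Harriet is living and takes 1/24.

Fiona 1/3; George 1/24; Harriet 1/24; Isaac 1/3; Nora 1/24; Oliver 1/24; Prudence 1/24; Rose 1/24; Victor 1/24; Winifred 1/24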